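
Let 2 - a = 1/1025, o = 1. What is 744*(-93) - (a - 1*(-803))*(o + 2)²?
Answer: -78347916/1025 ≈ -76437.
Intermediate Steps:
a = 2049/1025 (a = 2 - 1/1025 = 2049/1025 ≈ 1.9990)
744*(-93) - (a - 1*(-803))*(o + 2)² = 744*(-93) - (2049/1025 - 1*(-803))*(1 + 2)² = -69192 - (2049/1025 + 803)*3² = -69192 - 825124*9/1025 = -69192 - 1*7426116/1025 = -69192 - 7426116/1025 = -78347916/1025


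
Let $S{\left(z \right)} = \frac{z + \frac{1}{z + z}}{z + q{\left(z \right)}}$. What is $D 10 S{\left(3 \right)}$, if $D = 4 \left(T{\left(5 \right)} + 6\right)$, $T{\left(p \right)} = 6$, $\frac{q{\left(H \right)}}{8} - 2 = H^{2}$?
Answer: $\frac{1520}{91} \approx 16.703$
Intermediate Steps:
$q{\left(H \right)} = 16 + 8 H^{2}$
$S{\left(z \right)} = \frac{z + \frac{1}{2 z}}{16 + z + 8 z^{2}}$ ($S{\left(z \right)} = \frac{z + \frac{1}{z + z}}{z + \left(16 + 8 z^{2}\right)} = \frac{z + \frac{1}{2 z}}{16 + z + 8 z^{2}}$)
$D = 48$ ($D = 4 \left(6 + 6\right) = 4 \cdot 12 = 48$)
$D 10 S{\left(3 \right)} = 48 \cdot 10 \frac{\frac{1}{2} + 3^{2}}{3 \left(16 + 3 + 8 \cdot 3^{2}\right)} = 480 \frac{\frac{1}{2} + 9}{3 \left(16 + 3 + 8 \cdot 9\right)} = 480 \cdot \frac{1}{3} \frac{1}{16 + 3 + 72} \cdot \frac{19}{2} = 480 \cdot \frac{1}{3} \cdot \frac{1}{91} \cdot \frac{19}{2} = 480 \cdot \frac{19}{546} = \frac{1520}{91}$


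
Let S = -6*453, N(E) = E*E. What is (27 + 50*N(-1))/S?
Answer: -77/2718 ≈ -0.028330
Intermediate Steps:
N(E) = E²
S = -2718
(27 + 50*N(-1))/S = (27 + 50*(-1)²)/(-2718) = (27 + 50*1)*(-1/2718) = (27 + 50)*(-1/2718) = 77*(-1/2718) = -77/2718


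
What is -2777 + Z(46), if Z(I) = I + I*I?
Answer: -615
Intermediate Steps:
Z(I) = I + I²
-2777 + Z(46) = -2777 + 46*(1 + 46) = -2777 + 46*47 = -2777 + 2162 = -615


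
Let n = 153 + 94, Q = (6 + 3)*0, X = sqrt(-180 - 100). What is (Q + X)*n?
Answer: 494*I*sqrt(70) ≈ 4133.1*I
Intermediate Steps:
X = 2*I*sqrt(70) (X = sqrt(-280) = 2*I*sqrt(70) ≈ 16.733*I)
Q = 0 (Q = 9*0 = 0)
n = 247
(Q + X)*n = (0 + 2*I*sqrt(70))*247 = (2*I*sqrt(70))*247 = 494*I*sqrt(70)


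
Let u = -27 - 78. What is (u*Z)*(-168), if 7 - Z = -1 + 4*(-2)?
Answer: 282240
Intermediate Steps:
u = -105
Z = 16 (Z = 7 - (-1 + 4*(-2)) = 7 - (-1 - 8) = 7 - 1*(-9) = 7 + 9 = 16)
(u*Z)*(-168) = -105*16*(-168) = -1680*(-168) = 282240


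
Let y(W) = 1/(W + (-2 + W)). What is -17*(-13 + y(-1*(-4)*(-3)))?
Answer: 5763/26 ≈ 221.65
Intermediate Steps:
y(W) = 1/(-2 + 2*W)
-17*(-13 + y(-1*(-4)*(-3))) = -17*(-13 + 1/(2*(-1 - 1*(-4)*(-3)))) = -17*(-13 + 1/(2*(-1 + 4*(-3)))) = -17*(-13 + 1/(2*(-1 - 12))) = -17*(-13 + (½)/(-13)) = -17*(-13 + (½)*(-1/13)) = -17*(-13 - 1/26) = -17*(-339/26) = 5763/26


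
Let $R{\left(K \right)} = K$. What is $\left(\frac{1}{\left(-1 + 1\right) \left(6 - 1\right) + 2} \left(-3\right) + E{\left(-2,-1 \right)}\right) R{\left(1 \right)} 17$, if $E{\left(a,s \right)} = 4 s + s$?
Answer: $- \frac{221}{2} \approx -110.5$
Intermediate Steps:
$E{\left(a,s \right)} = 5 s$
$\left(\frac{1}{\left(-1 + 1\right) \left(6 - 1\right) + 2} \left(-3\right) + E{\left(-2,-1 \right)}\right) R{\left(1 \right)} 17 = \left(\frac{1}{\left(-1 + 1\right) \left(6 - 1\right) + 2} \left(-3\right) + 5 \left(-1\right)\right) 1 \cdot 17 = \left(\frac{1}{0 \cdot 5 + 2} \left(-3\right) - 5\right) 1 \cdot 17 = \left(\frac{1}{0 + 2} \left(-3\right) - 5\right) 1 \cdot 17 = \left(\frac{1}{2} \left(-3\right) - 5\right) 1 \cdot 17 = \left(- \frac{3}{2} - 5\right) 1 \cdot 17 = \left(- \frac{13}{2}\right) 1 \cdot 17 = \left(- \frac{13}{2}\right) 17 = - \frac{221}{2}$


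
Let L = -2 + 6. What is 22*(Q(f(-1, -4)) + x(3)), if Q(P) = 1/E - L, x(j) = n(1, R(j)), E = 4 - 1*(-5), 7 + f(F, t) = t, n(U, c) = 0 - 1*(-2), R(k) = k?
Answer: -374/9 ≈ -41.556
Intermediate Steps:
n(U, c) = 2 (n(U, c) = 0 + 2 = 2)
f(F, t) = -7 + t
E = 9 (E = 4 + 5 = 9)
x(j) = 2
L = 4
Q(P) = -35/9 (Q(P) = 1/9 - 1*4 = ⅑ - 4 = -35/9)
22*(Q(f(-1, -4)) + x(3)) = 22*(-35/9 + 2) = 22*(-17/9) = -374/9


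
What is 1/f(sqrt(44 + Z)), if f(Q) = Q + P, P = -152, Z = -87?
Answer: -152/23147 - I*sqrt(43)/23147 ≈ -0.0065667 - 0.0002833*I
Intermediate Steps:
f(Q) = -152 + Q (f(Q) = Q - 152 = -152 + Q)
1/f(sqrt(44 + Z)) = 1/(-152 + sqrt(44 - 87)) = 1/(-152 + sqrt(-43)) = 1/(-152 + I*sqrt(43))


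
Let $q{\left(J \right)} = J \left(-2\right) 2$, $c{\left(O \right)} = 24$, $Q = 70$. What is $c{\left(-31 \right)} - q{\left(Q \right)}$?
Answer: $304$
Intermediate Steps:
$q{\left(J \right)} = - 4 J$ ($q{\left(J \right)} = - 2 J 2 = - 4 J$)
$c{\left(-31 \right)} - q{\left(Q \right)} = 24 - \left(-4\right) 70 = 24 - -280 = 24 + 280 = 304$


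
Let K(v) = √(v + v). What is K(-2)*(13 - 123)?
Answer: -220*I ≈ -220.0*I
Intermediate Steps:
K(v) = √2*√v (K(v) = √(2*v) = √2*√v)
K(-2)*(13 - 123) = (√2*√(-2))*(13 - 123) = (√2*(I*√2))*(-110) = (2*I)*(-110) = -220*I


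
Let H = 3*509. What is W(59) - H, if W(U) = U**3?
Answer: 203852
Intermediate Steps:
H = 1527
W(59) - H = 59**3 - 1*1527 = 205379 - 1527 = 203852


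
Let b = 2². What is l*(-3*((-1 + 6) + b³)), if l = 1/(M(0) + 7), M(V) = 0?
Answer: -207/7 ≈ -29.571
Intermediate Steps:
b = 4
l = ⅐ (l = 1/(0 + 7) = 1/7 = ⅐ ≈ 0.14286)
l*(-3*((-1 + 6) + b³)) = (-3*((-1 + 6) + 4³))/7 = (-3*(5 + 64))/7 = (-3*69)/7 = (⅐)*(-207) = -207/7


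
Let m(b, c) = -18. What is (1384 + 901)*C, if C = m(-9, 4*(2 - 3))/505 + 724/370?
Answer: 16404472/3737 ≈ 4389.7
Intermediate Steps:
C = 35896/18685 (C = -18/505 + 724/370 = -18*1/505 + 724*(1/370) = -18/505 + 362/185 = 35896/18685 ≈ 1.9211)
(1384 + 901)*C = (1384 + 901)*(35896/18685) = 2285*(35896/18685) = 16404472/3737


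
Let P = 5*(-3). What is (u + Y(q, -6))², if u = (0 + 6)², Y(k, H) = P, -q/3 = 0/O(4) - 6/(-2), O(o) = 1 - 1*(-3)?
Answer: 441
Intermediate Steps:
O(o) = 4 (O(o) = 1 + 3 = 4)
P = -15
q = -9 (q = -3*(0/4 - 6/(-2)) = -3*(0*(¼) - 6*(-½)) = -3*(0 + 3) = -3*3 = -9)
Y(k, H) = -15
u = 36 (u = 6² = 36)
(u + Y(q, -6))² = (36 - 15)² = 21² = 441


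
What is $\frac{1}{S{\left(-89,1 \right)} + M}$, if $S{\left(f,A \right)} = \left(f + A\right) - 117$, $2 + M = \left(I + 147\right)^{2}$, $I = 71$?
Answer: $\frac{1}{47317} \approx 2.1134 \cdot 10^{-5}$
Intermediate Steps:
$M = 47522$ ($M = -2 + \left(71 + 147\right)^{2} = -2 + 218^{2} = -2 + 47524 = 47522$)
$S{\left(f,A \right)} = -117 + A + f$ ($S{\left(f,A \right)} = \left(A + f\right) - 117 = -117 + A + f$)
$\frac{1}{S{\left(-89,1 \right)} + M} = \frac{1}{\left(-117 + 1 - 89\right) + 47522} = \frac{1}{-205 + 47522} = \frac{1}{47317}$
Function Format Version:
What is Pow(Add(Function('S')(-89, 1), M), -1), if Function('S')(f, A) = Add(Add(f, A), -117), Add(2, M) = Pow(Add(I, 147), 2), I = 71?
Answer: Rational(1, 47317) ≈ 2.1134e-5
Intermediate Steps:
M = 47522 (M = Add(-2, Pow(Add(71, 147), 2)) = Add(-2, Pow(218, 2)) = Add(-2, 47524) = 47522)
Function('S')(f, A) = Add(-117, A, f) (Function('S')(f, A) = Add(Add(A, f), -117) = Add(-117, A, f))
Pow(Add(Function('S')(-89, 1), M), -1) = Pow(Add(Add(-117, 1, -89), 47522), -1) = Pow(Add(-205, 47522), -1) = Pow(47317, -1) = Rational(1, 47317)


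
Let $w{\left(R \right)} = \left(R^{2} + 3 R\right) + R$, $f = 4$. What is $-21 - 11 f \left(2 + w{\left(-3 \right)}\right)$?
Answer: $23$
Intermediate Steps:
$w{\left(R \right)} = R^{2} + 4 R$
$-21 - 11 f \left(2 + w{\left(-3 \right)}\right) = -21 - 11 \cdot 4 \left(2 - 3 \left(4 - 3\right)\right) = -21 - 11 \cdot 4 \left(2 - 3\right) = -21 - 11 \cdot 4 \left(-1\right) = -21 - -44 = -21 + 44 = 23$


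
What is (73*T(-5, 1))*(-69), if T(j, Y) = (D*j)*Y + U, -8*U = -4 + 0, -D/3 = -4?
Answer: 599403/2 ≈ 2.9970e+5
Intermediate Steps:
D = 12 (D = -3*(-4) = 12)
U = ½ (U = -(-4 + 0)/8 = -⅛*(-4) = ½ ≈ 0.50000)
T(j, Y) = ½ + 12*Y*j (T(j, Y) = (12*j)*Y + ½ = 12*Y*j + ½ = ½ + 12*Y*j)
(73*T(-5, 1))*(-69) = (73*(½ + 12*1*(-5)))*(-69) = (73*(½ - 60))*(-69) = (73*(-119/2))*(-69) = -8687/2*(-69) = 599403/2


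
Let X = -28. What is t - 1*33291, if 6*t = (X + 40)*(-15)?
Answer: -33321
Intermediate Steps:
t = -30 (t = ((-28 + 40)*(-15))/6 = (12*(-15))/6 = (⅙)*(-180) = -30)
t - 1*33291 = -30 - 1*33291 = -30 - 33291 = -33321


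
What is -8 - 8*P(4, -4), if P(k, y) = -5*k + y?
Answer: 184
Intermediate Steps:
P(k, y) = y - 5*k
-8 - 8*P(4, -4) = -8 - 8*(-4 - 5*4) = -8 - 8*(-4 - 20) = -8 - 8*(-24) = -8 + 192 = 184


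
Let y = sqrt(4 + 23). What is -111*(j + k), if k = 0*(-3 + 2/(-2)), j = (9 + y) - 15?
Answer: 666 - 333*sqrt(3) ≈ 89.227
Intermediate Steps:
y = 3*sqrt(3) (y = sqrt(27) = 3*sqrt(3) ≈ 5.1962)
j = -6 + 3*sqrt(3) (j = (9 + 3*sqrt(3)) - 15 = -6 + 3*sqrt(3) ≈ -0.80385)
k = 0 (k = 0*(-3 + 2*(-1/2)) = 0*(-3 - 1) = 0*(-4) = 0)
-111*(j + k) = -111*((-6 + 3*sqrt(3)) + 0) = -111*(-6 + 3*sqrt(3)) = 666 - 333*sqrt(3)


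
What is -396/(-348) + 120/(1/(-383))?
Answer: -1332807/29 ≈ -45959.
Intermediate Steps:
-396/(-348) + 120/(1/(-383)) = -396*(-1/348) + 120/(-1/383) = 33/29 + 120*(-383) = 33/29 - 45960 = -1332807/29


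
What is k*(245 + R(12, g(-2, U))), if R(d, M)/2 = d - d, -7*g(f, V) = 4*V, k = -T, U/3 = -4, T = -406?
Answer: 99470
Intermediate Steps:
U = -12 (U = 3*(-4) = -12)
k = 406 (k = -1*(-406) = 406)
g(f, V) = -4*V/7
R(d, M) = 0 (R(d, M) = 2*(d - d) = 2*0 = 0)
k*(245 + R(12, g(-2, U))) = 406*(245 + 0) = 406*245 = 99470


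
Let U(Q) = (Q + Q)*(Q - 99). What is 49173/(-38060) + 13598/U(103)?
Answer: 29813833/1960090 ≈ 15.210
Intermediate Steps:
U(Q) = 2*Q*(-99 + Q) (U(Q) = (2*Q)*(-99 + Q) = 2*Q*(-99 + Q))
49173/(-38060) + 13598/U(103) = 49173/(-38060) + 13598/((2*103*(-99 + 103))) = 49173*(-1/38060) + 13598/((2*103*4)) = -49173/38060 + 13598/824 = -49173/38060 + 13598*(1/824) = -49173/38060 + 6799/412 = 29813833/1960090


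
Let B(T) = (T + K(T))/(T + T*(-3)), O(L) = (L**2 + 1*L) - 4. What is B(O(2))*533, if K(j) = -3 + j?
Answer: -533/4 ≈ -133.25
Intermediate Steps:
O(L) = -4 + L + L**2 (O(L) = (L**2 + L) - 4 = (L + L**2) - 4 = -4 + L + L**2)
B(T) = -(-3 + 2*T)/(2*T) (B(T) = (T + (-3 + T))/(T + T*(-3)) = (-3 + 2*T)/(T - 3*T) = (-3 + 2*T)/((-2*T)) = (-3 + 2*T)*(-1/(2*T)) = -(-3 + 2*T)/(2*T))
B(O(2))*533 = ((3/2 - (-4 + 2 + 2**2))/(-4 + 2 + 2**2))*533 = ((3/2 - (-4 + 2 + 4))/(-4 + 2 + 4))*533 = ((3/2 - 1*2)/2)*533 = ((3/2 - 2)/2)*533 = ((1/2)*(-1/2))*533 = -1/4*533 = -533/4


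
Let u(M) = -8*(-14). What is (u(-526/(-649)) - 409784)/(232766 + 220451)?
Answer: -409672/453217 ≈ -0.90392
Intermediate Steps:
u(M) = 112
(u(-526/(-649)) - 409784)/(232766 + 220451) = (112 - 409784)/(232766 + 220451) = -409672/453217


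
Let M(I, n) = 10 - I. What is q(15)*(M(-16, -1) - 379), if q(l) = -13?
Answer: 4589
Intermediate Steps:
q(15)*(M(-16, -1) - 379) = -13*((10 - 1*(-16)) - 379) = -13*((10 + 16) - 379) = -13*(26 - 379) = -13*(-353) = 4589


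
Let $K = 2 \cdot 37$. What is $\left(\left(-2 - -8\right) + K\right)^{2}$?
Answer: $6400$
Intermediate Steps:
$K = 74$
$\left(\left(-2 - -8\right) + K\right)^{2} = \left(\left(-2 - -8\right) + 74\right)^{2} = \left(\left(-2 + 8\right) + 74\right)^{2} = \left(6 + 74\right)^{2} = 80^{2} = 6400$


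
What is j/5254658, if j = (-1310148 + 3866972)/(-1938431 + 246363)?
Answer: -5417/18837370027 ≈ -2.8757e-7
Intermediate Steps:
j = -639206/423017 (j = 2556824/(-1692068) = 2556824*(-1/1692068) = -639206/423017 ≈ -1.5111)
j/5254658 = -639206/423017/5254658 = -639206/423017*1/5254658 = -5417/18837370027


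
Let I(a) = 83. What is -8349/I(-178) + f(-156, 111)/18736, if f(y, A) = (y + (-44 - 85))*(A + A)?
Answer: -80839137/777544 ≈ -103.97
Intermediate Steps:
f(y, A) = 2*A*(-129 + y) (f(y, A) = (y - 129)*(2*A) = (-129 + y)*(2*A) = 2*A*(-129 + y))
-8349/I(-178) + f(-156, 111)/18736 = -8349/83 + (2*111*(-129 - 156))/18736 = -8349*1/83 + (2*111*(-285))*(1/18736) = -8349/83 - 63270*1/18736 = -8349/83 - 31635/9368 = -80839137/777544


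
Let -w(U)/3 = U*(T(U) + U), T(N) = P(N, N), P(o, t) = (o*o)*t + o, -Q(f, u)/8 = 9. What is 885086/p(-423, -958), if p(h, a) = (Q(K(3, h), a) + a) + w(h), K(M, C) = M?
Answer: -885086/96047835727 ≈ -9.2151e-6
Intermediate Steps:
Q(f, u) = -72 (Q(f, u) = -8*9 = -72)
P(o, t) = o + t*o**2 (P(o, t) = o**2*t + o = t*o**2 + o = o + t*o**2)
T(N) = N*(1 + N**2) (T(N) = N*(1 + N*N) = N*(1 + N**2))
w(U) = -3*U*(U**3 + 2*U) (w(U) = -3*U*((U + U**3) + U) = -3*U*(U**3 + 2*U))
p(h, a) = -72 + a - 3*h**2*(2 + h**2) (p(h, a) = (-72 + a) - 3*h**2*(2 + h**2) = -72 + a - 3*h**2*(2 + h**2))
885086/p(-423, -958) = 885086/(-72 - 958 - 3*(-423)**2*(2 + (-423)**2)) = 885086/(-72 - 958 - 3*178929*(2 + 178929)) = 885086/(-72 - 958 - 3*178929*178931) = 885086/(-72 - 958 - 96047834697) = 885086/(-96047835727) = 885086*(-1/96047835727) = -885086/96047835727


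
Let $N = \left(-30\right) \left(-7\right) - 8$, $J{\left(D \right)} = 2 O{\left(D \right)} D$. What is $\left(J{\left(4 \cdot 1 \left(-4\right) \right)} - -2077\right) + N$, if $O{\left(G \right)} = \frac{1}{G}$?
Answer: $2281$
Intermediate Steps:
$J{\left(D \right)} = 2$ ($J{\left(D \right)} = \frac{2}{D} D = 2$)
$N = 202$ ($N = 210 - 8 = 202$)
$\left(J{\left(4 \cdot 1 \left(-4\right) \right)} - -2077\right) + N = \left(2 - -2077\right) + 202 = \left(2 + 2077\right) + 202 = 2079 + 202 = 2281$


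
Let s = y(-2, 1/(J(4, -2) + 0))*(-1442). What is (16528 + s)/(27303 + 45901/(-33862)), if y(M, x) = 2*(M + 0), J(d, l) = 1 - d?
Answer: 754987152/924488285 ≈ 0.81665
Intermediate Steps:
y(M, x) = 2*M
s = 5768 (s = (2*(-2))*(-1442) = -4*(-1442) = 5768)
(16528 + s)/(27303 + 45901/(-33862)) = (16528 + 5768)/(27303 + 45901/(-33862)) = 22296/(27303 + 45901*(-1/33862)) = 22296/(27303 - 45901/33862) = 22296/(924488285/33862) = 22296*(33862/924488285) = 754987152/924488285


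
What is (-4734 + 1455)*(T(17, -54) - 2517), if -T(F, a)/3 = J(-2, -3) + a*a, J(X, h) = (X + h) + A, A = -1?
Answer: 36878913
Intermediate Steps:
J(X, h) = -1 + X + h (J(X, h) = (X + h) - 1 = -1 + X + h)
T(F, a) = 18 - 3*a² (T(F, a) = -3*((-1 - 2 - 3) + a*a) = -3*(-6 + a²) = 18 - 3*a²)
(-4734 + 1455)*(T(17, -54) - 2517) = (-4734 + 1455)*((18 - 3*(-54)²) - 2517) = -3279*((18 - 3*2916) - 2517) = -3279*((18 - 8748) - 2517) = -3279*(-8730 - 2517) = -3279*(-11247) = 36878913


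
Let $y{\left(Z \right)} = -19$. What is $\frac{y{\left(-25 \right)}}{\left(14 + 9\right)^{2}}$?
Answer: $- \frac{19}{529} \approx -0.035917$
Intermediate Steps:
$\frac{y{\left(-25 \right)}}{\left(14 + 9\right)^{2}} = - \frac{19}{\left(14 + 9\right)^{2}} = - \frac{19}{23^{2}} = - \frac{19}{529}$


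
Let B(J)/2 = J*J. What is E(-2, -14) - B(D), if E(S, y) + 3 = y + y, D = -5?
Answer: -81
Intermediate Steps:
B(J) = 2*J² (B(J) = 2*(J*J) = 2*J²)
E(S, y) = -3 + 2*y (E(S, y) = -3 + (y + y) = -3 + 2*y)
E(-2, -14) - B(D) = (-3 + 2*(-14)) - 2*(-5)² = (-3 - 28) - 2*25 = -31 - 1*50 = -31 - 50 = -81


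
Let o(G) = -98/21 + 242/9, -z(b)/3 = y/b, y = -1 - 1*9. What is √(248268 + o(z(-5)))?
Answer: 2*√558653/3 ≈ 498.29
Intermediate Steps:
y = -10 (y = -1 - 9 = -10)
z(b) = 30/b (z(b) = -(-30)/b = 30/b)
o(G) = 200/9 (o(G) = -98*1/21 + 242*(⅑) = -14/3 + 242/9 = 200/9)
√(248268 + o(z(-5))) = √(248268 + 200/9) = √(2234612/9) = 2*√558653/3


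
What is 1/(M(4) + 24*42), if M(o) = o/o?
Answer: 1/1009 ≈ 0.00099108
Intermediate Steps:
M(o) = 1
1/(M(4) + 24*42) = 1/(1 + 24*42) = 1/(1 + 1008) = 1/1009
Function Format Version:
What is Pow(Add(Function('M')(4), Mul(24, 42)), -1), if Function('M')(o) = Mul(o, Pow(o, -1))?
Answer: Rational(1, 1009) ≈ 0.00099108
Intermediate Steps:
Function('M')(o) = 1
Pow(Add(Function('M')(4), Mul(24, 42)), -1) = Pow(Add(1, Mul(24, 42)), -1) = Pow(Add(1, 1008), -1) = Pow(1009, -1) = Rational(1, 1009)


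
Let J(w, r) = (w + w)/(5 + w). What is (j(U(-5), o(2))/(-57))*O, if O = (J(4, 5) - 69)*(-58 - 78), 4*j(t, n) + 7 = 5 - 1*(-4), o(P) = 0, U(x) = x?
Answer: -41684/513 ≈ -81.255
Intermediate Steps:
J(w, r) = 2*w/(5 + w) (J(w, r) = (2*w)/(5 + w) = 2*w/(5 + w))
j(t, n) = ½ (j(t, n) = -7/4 + (5 - 1*(-4))/4 = -7/4 + (5 + 4)/4 = -7/4 + (¼)*9 = -7/4 + 9/4 = ½)
O = 83368/9 (O = (2*4/(5 + 4) - 69)*(-58 - 78) = (2*4/9 - 69)*(-136) = (2*4*(⅑) - 69)*(-136) = (8/9 - 69)*(-136) = -613/9*(-136) = 83368/9 ≈ 9263.1)
(j(U(-5), o(2))/(-57))*O = ((½)/(-57))*(83368/9) = ((½)*(-1/57))*(83368/9) = -1/114*83368/9 = -41684/513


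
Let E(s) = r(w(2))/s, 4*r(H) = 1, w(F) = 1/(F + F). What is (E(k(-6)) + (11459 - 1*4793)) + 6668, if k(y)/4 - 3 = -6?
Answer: 640031/48 ≈ 13334.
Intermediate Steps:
w(F) = 1/(2*F)
r(H) = ¼ (r(H) = (¼)*1 = ¼)
k(y) = -12 (k(y) = 12 + 4*(-6) = 12 - 24 = -12)
E(s) = 1/(4*s)
(E(k(-6)) + (11459 - 1*4793)) + 6668 = ((¼)/(-12) + (11459 - 1*4793)) + 6668 = ((¼)*(-1/12) + (11459 - 4793)) + 6668 = (-1/48 + 6666) + 6668 = 319967/48 + 6668 = 640031/48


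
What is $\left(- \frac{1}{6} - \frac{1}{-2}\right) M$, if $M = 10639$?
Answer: $\frac{10639}{3} \approx 3546.3$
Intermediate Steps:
$\left(- \frac{1}{6} - \frac{1}{-2}\right) M = \left(- \frac{1}{6} - \frac{1}{-2}\right) 10639 = \left(\left(-1\right) \frac{1}{6} - - \frac{1}{2}\right) 10639 = \left(- \frac{1}{6} + \frac{1}{2}\right) 10639 = \frac{1}{3} \cdot 10639 = \frac{10639}{3}$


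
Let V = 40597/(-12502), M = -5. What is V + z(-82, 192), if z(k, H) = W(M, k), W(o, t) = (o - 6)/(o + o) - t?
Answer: 2495798/31255 ≈ 79.853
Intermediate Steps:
V = -40597/12502 (V = 40597*(-1/12502) = -40597/12502 ≈ -3.2472)
W(o, t) = -t + (-6 + o)/(2*o) (W(o, t) = (-6 + o)/((2*o)) - t = (-6 + o)*(1/(2*o)) - t = (-6 + o)/(2*o) - t = -t + (-6 + o)/(2*o))
z(k, H) = 11/10 - k (z(k, H) = ½ - k - 3/(-5) = ½ - k - 3*(-⅕) = ½ - k + ⅗ = 11/10 - k)
V + z(-82, 192) = -40597/12502 + (11/10 - 1*(-82)) = -40597/12502 + (11/10 + 82) = -40597/12502 + 831/10 = 2495798/31255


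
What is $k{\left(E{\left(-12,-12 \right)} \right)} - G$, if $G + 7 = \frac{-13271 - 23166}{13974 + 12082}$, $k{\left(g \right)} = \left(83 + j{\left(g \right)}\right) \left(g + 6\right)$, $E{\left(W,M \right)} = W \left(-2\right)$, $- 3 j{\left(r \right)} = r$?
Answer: $\frac{58844829}{26056} \approx 2258.4$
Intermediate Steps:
$j{\left(r \right)} = - \frac{r}{3}$
$E{\left(W,M \right)} = - 2 W$
$k{\left(g \right)} = \left(6 + g\right) \left(83 - \frac{g}{3}\right)$ ($k{\left(g \right)} = \left(83 - \frac{g}{3}\right) \left(g + 6\right) = \left(83 - \frac{g}{3}\right) \left(6 + g\right) = \left(6 + g\right) \left(83 - \frac{g}{3}\right)$)
$G = - \frac{218829}{26056}$ ($G = -7 + \frac{-13271 - 23166}{13974 + 12082} = -7 - \frac{36437}{26056} = - \frac{218829}{26056} \approx -8.3984$)
$k{\left(E{\left(-12,-12 \right)} \right)} - G = \left(498 + 81 \left(\left(-2\right) \left(-12\right)\right) - \frac{\left(\left(-2\right) \left(-12\right)\right)^{2}}{3}\right) - - \frac{218829}{26056} = \left(498 + 81 \cdot 24 - \frac{24^{2}}{3}\right) + \frac{218829}{26056} = \left(498 + 1944 - 192\right) + \frac{218829}{26056} = 2250 + \frac{218829}{26056} = \frac{58844829}{26056}$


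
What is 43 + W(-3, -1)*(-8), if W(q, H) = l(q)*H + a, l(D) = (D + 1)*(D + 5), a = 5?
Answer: -29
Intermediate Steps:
l(D) = (1 + D)*(5 + D)
W(q, H) = 5 + H*(5 + q**2 + 6*q) (W(q, H) = (5 + q**2 + 6*q)*H + 5 = H*(5 + q**2 + 6*q) + 5 = 5 + H*(5 + q**2 + 6*q))
43 + W(-3, -1)*(-8) = 43 + (5 - (5 + (-3)**2 + 6*(-3)))*(-8) = 43 + (5 - (5 + 9 - 18))*(-8) = 43 + (5 - 1*(-4))*(-8) = 43 + (5 + 4)*(-8) = 43 + 9*(-8) = 43 - 72 = -29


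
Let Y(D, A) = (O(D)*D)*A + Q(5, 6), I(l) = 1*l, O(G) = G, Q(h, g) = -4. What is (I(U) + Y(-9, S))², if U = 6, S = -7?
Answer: 319225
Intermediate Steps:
I(l) = l
Y(D, A) = -4 + A*D² (Y(D, A) = (D*D)*A - 4 = D²*A - 4 = A*D² - 4 = -4 + A*D²)
(I(U) + Y(-9, S))² = (6 + (-4 - 7*(-9)²))² = (6 + (-4 - 7*81))² = (6 + (-4 - 567))² = (6 - 571)² = (-565)² = 319225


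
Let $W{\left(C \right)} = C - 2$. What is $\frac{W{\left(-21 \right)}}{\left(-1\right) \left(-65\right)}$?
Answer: $- \frac{23}{65} \approx -0.35385$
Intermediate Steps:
$W{\left(C \right)} = -2 + C$
$\frac{W{\left(-21 \right)}}{\left(-1\right) \left(-65\right)} = \frac{-2 - 21}{\left(-1\right) \left(-65\right)} = - \frac{23}{65}$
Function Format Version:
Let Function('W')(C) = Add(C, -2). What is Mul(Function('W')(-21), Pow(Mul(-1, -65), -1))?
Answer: Rational(-23, 65) ≈ -0.35385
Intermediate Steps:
Function('W')(C) = Add(-2, C)
Mul(Function('W')(-21), Pow(Mul(-1, -65), -1)) = Mul(Add(-2, -21), Pow(Mul(-1, -65), -1)) = Mul(-23, Pow(65, -1)) = Mul(-23, Rational(1, 65)) = Rational(-23, 65)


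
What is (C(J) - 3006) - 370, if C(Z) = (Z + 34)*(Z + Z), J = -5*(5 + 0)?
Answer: -3826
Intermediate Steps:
J = -25 (J = -5*5 = -25)
C(Z) = 2*Z*(34 + Z) (C(Z) = (34 + Z)*(2*Z) = 2*Z*(34 + Z))
(C(J) - 3006) - 370 = (2*(-25)*(34 - 25) - 3006) - 370 = (2*(-25)*9 - 3006) - 370 = (-450 - 3006) - 370 = -3456 - 370 = -3826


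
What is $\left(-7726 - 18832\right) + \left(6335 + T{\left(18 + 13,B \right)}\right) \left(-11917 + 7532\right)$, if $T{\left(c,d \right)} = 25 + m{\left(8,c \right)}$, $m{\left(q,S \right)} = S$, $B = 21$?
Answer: $-28051093$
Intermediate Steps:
$T{\left(c,d \right)} = 25 + c$
$\left(-7726 - 18832\right) + \left(6335 + T{\left(18 + 13,B \right)}\right) \left(-11917 + 7532\right) = \left(-7726 - 18832\right) + \left(6335 + \left(25 + \left(18 + 13\right)\right)\right) \left(-11917 + 7532\right) = -26558 + \left(6335 + \left(25 + 31\right)\right) \left(-4385\right) = -26558 + \left(6335 + 56\right) \left(-4385\right) = -26558 + 6391 \left(-4385\right) = -26558 - 28024535 = -28051093$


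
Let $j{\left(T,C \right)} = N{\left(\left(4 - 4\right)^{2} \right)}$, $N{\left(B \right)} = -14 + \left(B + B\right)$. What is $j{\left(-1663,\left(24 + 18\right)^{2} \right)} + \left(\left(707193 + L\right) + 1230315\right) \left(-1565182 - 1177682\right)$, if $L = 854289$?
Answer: $-7657519486622$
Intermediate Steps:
$N{\left(B \right)} = -14 + 2 B$
$j{\left(T,C \right)} = -14$ ($j{\left(T,C \right)} = -14 + 2 \left(4 - 4\right)^{2} = -14 + 2 \cdot 0^{2} = -14 + 2 \cdot 0 = -14 + 0 = -14$)
$j{\left(-1663,\left(24 + 18\right)^{2} \right)} + \left(\left(707193 + L\right) + 1230315\right) \left(-1565182 - 1177682\right) = -14 + \left(\left(707193 + 854289\right) + 1230315\right) \left(-1565182 - 1177682\right) = -14 + \left(1561482 + 1230315\right) \left(-2742864\right) = -14 + 2791797 \left(-2742864\right) = -14 - 7657519486608 = -7657519486622$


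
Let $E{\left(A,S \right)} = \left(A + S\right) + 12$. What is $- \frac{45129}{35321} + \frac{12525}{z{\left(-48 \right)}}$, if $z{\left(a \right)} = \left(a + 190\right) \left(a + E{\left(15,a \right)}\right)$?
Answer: $- \frac{294856489}{115358386} \approx -2.556$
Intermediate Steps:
$E{\left(A,S \right)} = 12 + A + S$
$z{\left(a \right)} = \left(27 + 2 a\right) \left(190 + a\right)$ ($z{\left(a \right)} = \left(a + 190\right) \left(a + \left(12 + 15 + a\right)\right) = \left(190 + a\right) \left(a + \left(27 + a\right)\right) = \left(190 + a\right) \left(27 + 2 a\right) = \left(27 + 2 a\right) \left(190 + a\right)$)
$- \frac{45129}{35321} + \frac{12525}{z{\left(-48 \right)}} = - \frac{45129}{35321} + \frac{12525}{5130 + 2 \left(-48\right)^{2} + 407 \left(-48\right)} = \left(-45129\right) \frac{1}{35321} + \frac{12525}{5130 + 2 \cdot 2304 - 19536} = - \frac{45129}{35321} + \frac{12525}{5130 + 4608 - 19536} = - \frac{45129}{35321} + \frac{12525}{-9798} = - \frac{45129}{35321} + 12525 \left(- \frac{1}{9798}\right) = - \frac{45129}{35321} - \frac{4175}{3266} = - \frac{294856489}{115358386}$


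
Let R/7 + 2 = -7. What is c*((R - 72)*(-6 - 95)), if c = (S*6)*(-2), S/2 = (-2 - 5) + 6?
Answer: 327240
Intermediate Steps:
R = -63 (R = -14 + 7*(-7) = -14 - 49 = -63)
S = -2 (S = 2*((-2 - 5) + 6) = 2*(-7 + 6) = 2*(-1) = -2)
c = 24 (c = -2*6*(-2) = -12*(-2) = 24)
c*((R - 72)*(-6 - 95)) = 24*((-63 - 72)*(-6 - 95)) = 24*(-135*(-101)) = 24*13635 = 327240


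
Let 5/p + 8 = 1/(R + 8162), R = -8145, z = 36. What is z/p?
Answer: -972/17 ≈ -57.176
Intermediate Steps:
p = -17/27 (p = 5/(-8 + 1/(-8145 + 8162)) = 5/(-8 + 1/17) = 5/(-135/17) = 5*(-17/135) = -17/27 ≈ -0.62963)
z/p = 36/(-17/27) = 36*(-27/17) = -972/17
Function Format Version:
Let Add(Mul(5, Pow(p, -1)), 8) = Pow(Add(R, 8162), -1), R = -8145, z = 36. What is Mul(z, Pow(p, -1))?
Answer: Rational(-972, 17) ≈ -57.176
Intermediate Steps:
p = Rational(-17, 27) (p = Mul(5, Pow(Add(-8, Pow(Add(-8145, 8162), -1)), -1)) = Mul(5, Pow(Add(-8, Pow(17, -1)), -1)) = Mul(5, Pow(Add(-8, Rational(1, 17)), -1)) = Mul(5, Pow(Rational(-135, 17), -1)) = Mul(5, Rational(-17, 135)) = Rational(-17, 27) ≈ -0.62963)
Mul(z, Pow(p, -1)) = Mul(36, Pow(Rational(-17, 27), -1)) = Mul(36, Rational(-27, 17)) = Rational(-972, 17)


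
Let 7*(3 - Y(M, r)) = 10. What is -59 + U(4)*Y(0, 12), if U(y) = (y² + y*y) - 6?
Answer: -127/7 ≈ -18.143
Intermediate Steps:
U(y) = -6 + 2*y² (U(y) = (y² + y²) - 6 = 2*y² - 6 = -6 + 2*y²)
Y(M, r) = 11/7 (Y(M, r) = 3 - ⅐*10 = 3 - 10/7 = 11/7)
-59 + U(4)*Y(0, 12) = -59 + (-6 + 2*4²)*(11/7) = -59 + (-6 + 2*16)*(11/7) = -59 + (-6 + 32)*(11/7) = -59 + 26*(11/7) = -59 + 286/7 = -127/7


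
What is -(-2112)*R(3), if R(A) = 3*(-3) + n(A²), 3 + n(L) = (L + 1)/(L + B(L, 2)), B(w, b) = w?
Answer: -72512/3 ≈ -24171.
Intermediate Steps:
n(L) = -3 + (1 + L)/(2*L) (n(L) = -3 + (L + 1)/(L + L) = -3 + (1 + L)/((2*L)) = -3 + (1 + L)*(1/(2*L)) = -3 + (1 + L)/(2*L))
R(A) = -9 + (1 - 5*A²)/(2*A²) (R(A) = 3*(-3) + (1 - 5*A²)/(2*(A²)) = -9 + (1 - 5*A²)/(2*A²))
-(-2112)*R(3) = -(-2112)*(-23/2 + (½)/3²) = -(-2112)*(-23/2 + (½)*(⅑)) = -(-2112)*(-23/2 + 1/18) = -(-2112)*(-103)/9 = -352*206/3 = -72512/3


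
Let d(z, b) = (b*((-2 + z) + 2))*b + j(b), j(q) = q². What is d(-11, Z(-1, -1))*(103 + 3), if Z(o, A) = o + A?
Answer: -4240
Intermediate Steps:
Z(o, A) = A + o
d(z, b) = b² + z*b² (d(z, b) = (b*((-2 + z) + 2))*b + b² = (b*z)*b + b² = z*b² + b² = b² + z*b²)
d(-11, Z(-1, -1))*(103 + 3) = ((-1 - 1)²*(1 - 11))*(103 + 3) = ((-2)²*(-10))*106 = (4*(-10))*106 = -40*106 = -4240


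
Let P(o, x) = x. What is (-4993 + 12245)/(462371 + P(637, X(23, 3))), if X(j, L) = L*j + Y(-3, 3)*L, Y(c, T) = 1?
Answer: 7252/462443 ≈ 0.015682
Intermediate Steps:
X(j, L) = L + L*j (X(j, L) = L*j + 1*L = L*j + L = L + L*j)
(-4993 + 12245)/(462371 + P(637, X(23, 3))) = (-4993 + 12245)/(462371 + 3*(1 + 23)) = 7252/(462371 + 3*24) = 7252/(462371 + 72) = 7252/462443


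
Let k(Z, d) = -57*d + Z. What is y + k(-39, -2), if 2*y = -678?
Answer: -264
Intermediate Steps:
y = -339 (y = (½)*(-678) = -339)
k(Z, d) = Z - 57*d
y + k(-39, -2) = -339 + (-39 - 57*(-2)) = -339 + (-39 + 114) = -339 + 75 = -264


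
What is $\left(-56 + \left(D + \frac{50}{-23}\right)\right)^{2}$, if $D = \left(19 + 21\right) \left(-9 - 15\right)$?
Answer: $\frac{548402724}{529} \approx 1.0367 \cdot 10^{6}$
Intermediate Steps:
$D = -960$ ($D = 40 \left(-24\right) = -960$)
$\left(-56 + \left(D + \frac{50}{-23}\right)\right)^{2} = \left(-56 - \left(960 - \frac{50}{-23}\right)\right)^{2} = \left(-56 + \left(-960 + 50 \left(- \frac{1}{23}\right)\right)\right)^{2} = \left(-56 - \frac{22130}{23}\right)^{2} = \left(- \frac{23418}{23}\right)^{2} = \frac{548402724}{529}$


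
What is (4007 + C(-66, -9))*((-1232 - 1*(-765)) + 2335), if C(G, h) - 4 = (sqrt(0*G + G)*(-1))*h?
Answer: 7492548 + 16812*I*sqrt(66) ≈ 7.4925e+6 + 1.3658e+5*I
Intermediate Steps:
C(G, h) = 4 - h*sqrt(G) (C(G, h) = 4 + (sqrt(0*G + G)*(-1))*h = 4 + (sqrt(0 + G)*(-1))*h = 4 + (sqrt(G)*(-1))*h = 4 + (-sqrt(G))*h = 4 - h*sqrt(G))
(4007 + C(-66, -9))*((-1232 - 1*(-765)) + 2335) = (4007 + (4 - 1*(-9)*sqrt(-66)))*((-1232 - 1*(-765)) + 2335) = (4007 + (4 - 1*(-9)*I*sqrt(66)))*((-1232 + 765) + 2335) = (4007 + (4 + 9*I*sqrt(66)))*(-467 + 2335) = (4011 + 9*I*sqrt(66))*1868 = 7492548 + 16812*I*sqrt(66)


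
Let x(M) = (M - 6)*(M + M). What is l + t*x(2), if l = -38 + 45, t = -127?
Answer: 2039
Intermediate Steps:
x(M) = 2*M*(-6 + M) (x(M) = (-6 + M)*(2*M) = 2*M*(-6 + M))
l = 7
l + t*x(2) = 7 - 254*2*(-6 + 2) = 7 - 254*2*(-4) = 7 - 127*(-16) = 7 + 2032 = 2039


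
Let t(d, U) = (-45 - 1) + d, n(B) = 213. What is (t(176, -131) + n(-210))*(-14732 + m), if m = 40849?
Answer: 8958131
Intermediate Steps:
t(d, U) = -46 + d
(t(176, -131) + n(-210))*(-14732 + m) = ((-46 + 176) + 213)*(-14732 + 40849) = (130 + 213)*26117 = 343*26117 = 8958131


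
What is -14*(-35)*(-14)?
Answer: -6860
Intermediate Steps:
-14*(-35)*(-14) = 490*(-14) = -6860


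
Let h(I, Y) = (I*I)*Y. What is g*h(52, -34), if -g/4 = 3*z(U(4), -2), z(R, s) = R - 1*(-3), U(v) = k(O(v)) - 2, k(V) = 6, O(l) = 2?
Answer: 7722624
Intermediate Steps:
h(I, Y) = Y*I² (h(I, Y) = I²*Y = Y*I²)
U(v) = 4 (U(v) = 6 - 2 = 4)
z(R, s) = 3 + R (z(R, s) = R + 3 = 3 + R)
g = -84 (g = -12*(3 + 4) = -12*7 = -4*21 = -84)
g*h(52, -34) = -(-2856)*52² = -(-2856)*2704 = -84*(-91936) = 7722624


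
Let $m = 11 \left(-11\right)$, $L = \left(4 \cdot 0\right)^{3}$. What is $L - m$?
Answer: $121$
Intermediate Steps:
$L = 0$ ($L = 0^{3} = 0$)
$m = -121$
$L - m = 0 - -121 = 0 + 121 = 121$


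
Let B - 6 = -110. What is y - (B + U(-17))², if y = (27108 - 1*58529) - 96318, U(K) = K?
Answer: -142380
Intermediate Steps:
B = -104 (B = 6 - 110 = -104)
y = -127739 (y = (27108 - 58529) - 96318 = -31421 - 96318 = -127739)
y - (B + U(-17))² = -127739 - (-104 - 17)² = -127739 - 1*(-121)² = -127739 - 1*14641 = -127739 - 14641 = -142380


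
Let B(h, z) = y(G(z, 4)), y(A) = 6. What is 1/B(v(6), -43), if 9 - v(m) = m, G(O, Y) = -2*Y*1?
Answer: 1/6 ≈ 0.16667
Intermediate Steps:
G(O, Y) = -2*Y
v(m) = 9 - m
B(h, z) = 6
1/B(v(6), -43) = 1/6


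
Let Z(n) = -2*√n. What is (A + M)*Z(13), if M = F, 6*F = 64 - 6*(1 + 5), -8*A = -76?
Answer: -85*√13/3 ≈ -102.16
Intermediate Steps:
A = 19/2 (A = -⅛*(-76) = 19/2 ≈ 9.5000)
F = 14/3 (F = (64 - 6*(1 + 5))/6 = (64 - 6*6)/6 = (64 - 1*36)/6 = (64 - 36)/6 = (⅙)*28 = 14/3 ≈ 4.6667)
M = 14/3 ≈ 4.6667
(A + M)*Z(13) = (19/2 + 14/3)*(-2*√13) = 85*(-2*√13)/6 = -85*√13/3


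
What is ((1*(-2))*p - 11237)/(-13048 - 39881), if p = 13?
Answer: 11263/52929 ≈ 0.21279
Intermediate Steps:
((1*(-2))*p - 11237)/(-13048 - 39881) = ((1*(-2))*13 - 11237)/(-13048 - 39881) = (-2*13 - 11237)/(-52929) = (-26 - 11237)*(-1/52929) = -11263*(-1/52929) = 11263/52929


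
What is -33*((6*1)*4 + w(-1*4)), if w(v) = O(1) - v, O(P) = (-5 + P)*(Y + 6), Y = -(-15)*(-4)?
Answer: -8052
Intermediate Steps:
Y = -60 (Y = -5*12 = -60)
O(P) = 270 - 54*P (O(P) = (-5 + P)*(-60 + 6) = (-5 + P)*(-54) = 270 - 54*P)
w(v) = 216 - v (w(v) = (270 - 54*1) - v = (270 - 54) - v = 216 - v)
-33*((6*1)*4 + w(-1*4)) = -33*((6*1)*4 + (216 - (-1)*4)) = -33*(6*4 + (216 - 1*(-4))) = -33*(24 + (216 + 4)) = -33*(24 + 220) = -33*244 = -8052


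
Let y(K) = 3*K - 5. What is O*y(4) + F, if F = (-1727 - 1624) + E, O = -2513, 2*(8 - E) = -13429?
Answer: -28439/2 ≈ -14220.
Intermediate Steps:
E = 13445/2 (E = 8 - 1/2*(-13429) = 8 + 13429/2 = 13445/2 ≈ 6722.5)
y(K) = -5 + 3*K
F = 6743/2 (F = (-1727 - 1624) + 13445/2 = -3351 + 13445/2 = 6743/2 ≈ 3371.5)
O*y(4) + F = -2513*(-5 + 3*4) + 6743/2 = -2513*(-5 + 12) + 6743/2 = -2513*7 + 6743/2 = -17591 + 6743/2 = -28439/2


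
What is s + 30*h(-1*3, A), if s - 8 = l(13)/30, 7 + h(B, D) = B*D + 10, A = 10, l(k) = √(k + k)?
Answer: -802 + √26/30 ≈ -801.83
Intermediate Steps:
l(k) = √2*√k (l(k) = √(2*k) = √2*√k)
h(B, D) = 3 + B*D (h(B, D) = -7 + (B*D + 10) = -7 + (10 + B*D) = 3 + B*D)
s = 8 + √26/30 (s = 8 + (√2*√13)/30 = 8 + √26*(1/30) = 8 + √26/30 ≈ 8.1700)
s + 30*h(-1*3, A) = (8 + √26/30) + 30*(3 - 1*3*10) = (8 + √26/30) + 30*(3 - 3*10) = (8 + √26/30) + 30*(3 - 30) = (8 + √26/30) + 30*(-27) = (8 + √26/30) - 810 = -802 + √26/30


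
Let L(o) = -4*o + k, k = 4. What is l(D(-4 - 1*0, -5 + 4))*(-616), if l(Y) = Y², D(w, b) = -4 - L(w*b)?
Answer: -39424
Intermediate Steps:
L(o) = 4 - 4*o (L(o) = -4*o + 4 = 4 - 4*o)
D(w, b) = -8 + 4*b*w (D(w, b) = -4 - (4 - 4*w*b) = -4 - (4 - 4*b*w) = -4 + (-4 + 4*b*w) = -8 + 4*b*w)
l(D(-4 - 1*0, -5 + 4))*(-616) = (-8 + 4*(-5 + 4)*(-4 - 1*0))²*(-616) = (-8 + 4*(-1)*(-4 + 0))²*(-616) = (-8 + 4*(-1)*(-4))²*(-616) = (-8 + 16)²*(-616) = 8²*(-616) = 64*(-616) = -39424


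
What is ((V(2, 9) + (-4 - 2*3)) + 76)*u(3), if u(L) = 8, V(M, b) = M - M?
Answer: 528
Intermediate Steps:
V(M, b) = 0
((V(2, 9) + (-4 - 2*3)) + 76)*u(3) = ((0 + (-4 - 2*3)) + 76)*8 = ((0 + (-4 - 6)) + 76)*8 = ((0 - 10) + 76)*8 = (-10 + 76)*8 = 66*8 = 528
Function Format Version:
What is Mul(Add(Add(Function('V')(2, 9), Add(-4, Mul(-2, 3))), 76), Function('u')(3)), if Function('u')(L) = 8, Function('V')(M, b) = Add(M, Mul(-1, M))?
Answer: 528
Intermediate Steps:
Function('V')(M, b) = 0
Mul(Add(Add(Function('V')(2, 9), Add(-4, Mul(-2, 3))), 76), Function('u')(3)) = Mul(Add(Add(0, Add(-4, Mul(-2, 3))), 76), 8) = Mul(Add(Add(0, Add(-4, -6)), 76), 8) = Mul(Add(Add(0, -10), 76), 8) = Mul(Add(-10, 76), 8) = Mul(66, 8) = 528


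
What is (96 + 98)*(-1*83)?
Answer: -16102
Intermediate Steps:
(96 + 98)*(-1*83) = 194*(-83) = -16102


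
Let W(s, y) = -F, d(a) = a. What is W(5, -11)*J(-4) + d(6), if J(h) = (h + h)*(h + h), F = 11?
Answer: -698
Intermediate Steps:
J(h) = 4*h**2 (J(h) = (2*h)*(2*h) = 4*h**2)
W(s, y) = -11 (W(s, y) = -1*11 = -11)
W(5, -11)*J(-4) + d(6) = -44*(-4)**2 + 6 = -44*16 + 6 = -11*64 + 6 = -704 + 6 = -698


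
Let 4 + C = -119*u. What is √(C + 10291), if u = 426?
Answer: I*√40407 ≈ 201.01*I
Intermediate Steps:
C = -50698 (C = -4 - 119*426 = -4 - 50694 = -50698)
√(C + 10291) = √(-50698 + 10291) = √(-40407) = I*√40407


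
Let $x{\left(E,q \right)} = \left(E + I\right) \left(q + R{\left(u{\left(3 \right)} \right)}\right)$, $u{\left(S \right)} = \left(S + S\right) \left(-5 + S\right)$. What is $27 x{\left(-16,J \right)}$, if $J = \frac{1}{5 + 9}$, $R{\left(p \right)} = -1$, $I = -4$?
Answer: $\frac{3510}{7} \approx 501.43$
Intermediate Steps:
$u{\left(S \right)} = 2 S \left(-5 + S\right)$
$J = \frac{1}{14} \approx 0.071429$
$x{\left(E,q \right)} = \left(-1 + q\right) \left(-4 + E\right)$ ($x{\left(E,q \right)} = \left(E - 4\right) \left(q - 1\right) = \left(-4 + E\right) \left(-1 + q\right) = \left(-1 + q\right) \left(-4 + E\right)$)
$27 x{\left(-16,J \right)} = 27 \left(4 - -16 - \frac{2}{7} - \frac{8}{7}\right) = 27 \left(4 + 16 - \frac{2}{7} - \frac{8}{7}\right) = 27 \cdot \frac{130}{7} = \frac{3510}{7}$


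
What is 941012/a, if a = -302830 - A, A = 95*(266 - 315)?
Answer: -941012/298175 ≈ -3.1559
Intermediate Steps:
A = -4655 (A = 95*(-49) = -4655)
a = -298175 (a = -302830 - 1*(-4655) = -302830 + 4655 = -298175)
941012/a = 941012/(-298175) = 941012*(-1/298175) = -941012/298175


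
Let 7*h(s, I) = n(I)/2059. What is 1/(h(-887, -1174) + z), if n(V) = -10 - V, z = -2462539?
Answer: -14413/35492573443 ≈ -4.0608e-7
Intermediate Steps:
h(s, I) = -10/14413 - I/14413 (h(s, I) = ((-10 - I)/2059)/7 = ((-10 - I)*(1/2059))/7 = (-10/2059 - I/2059)/7 = -10/14413 - I/14413)
1/(h(-887, -1174) + z) = 1/((-10/14413 - 1/14413*(-1174)) - 2462539) = 1/((-10/14413 + 1174/14413) - 2462539) = 1/(1164/14413 - 2462539) = 1/(-35492573443/14413) = -14413/35492573443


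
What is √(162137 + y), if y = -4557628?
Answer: I*√4395491 ≈ 2096.5*I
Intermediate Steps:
√(162137 + y) = √(162137 - 4557628) = √(-4395491) = I*√4395491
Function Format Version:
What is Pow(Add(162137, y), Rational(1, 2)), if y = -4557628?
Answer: Mul(I, Pow(4395491, Rational(1, 2))) ≈ Mul(2096.5, I)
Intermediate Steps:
Pow(Add(162137, y), Rational(1, 2)) = Pow(Add(162137, -4557628), Rational(1, 2)) = Pow(-4395491, Rational(1, 2)) = Mul(I, Pow(4395491, Rational(1, 2)))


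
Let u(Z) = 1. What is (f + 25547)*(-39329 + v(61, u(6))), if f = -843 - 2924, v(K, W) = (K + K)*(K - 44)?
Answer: -811413900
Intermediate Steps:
v(K, W) = 2*K*(-44 + K) (v(K, W) = (2*K)*(-44 + K) = 2*K*(-44 + K))
f = -3767
(f + 25547)*(-39329 + v(61, u(6))) = (-3767 + 25547)*(-39329 + 2*61*(-44 + 61)) = 21780*(-39329 + 2*61*17) = 21780*(-39329 + 2074) = 21780*(-37255) = -811413900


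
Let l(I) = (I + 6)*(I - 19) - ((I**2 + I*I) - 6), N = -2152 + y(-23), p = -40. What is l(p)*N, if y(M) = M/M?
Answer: 2555388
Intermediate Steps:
y(M) = 1
N = -2151 (N = -2152 + 1 = -2151)
l(I) = 6 - 2*I**2 + (-19 + I)*(6 + I) (l(I) = (6 + I)*(-19 + I) - ((I**2 + I**2) - 6) = (-19 + I)*(6 + I) - (2*I**2 - 6) = (-19 + I)*(6 + I) - (-6 + 2*I**2) = (-19 + I)*(6 + I) + (6 - 2*I**2) = 6 - 2*I**2 + (-19 + I)*(6 + I))
l(p)*N = (-108 - 1*(-40)**2 - 13*(-40))*(-2151) = (-108 - 1*1600 + 520)*(-2151) = (-108 - 1600 + 520)*(-2151) = -1188*(-2151) = 2555388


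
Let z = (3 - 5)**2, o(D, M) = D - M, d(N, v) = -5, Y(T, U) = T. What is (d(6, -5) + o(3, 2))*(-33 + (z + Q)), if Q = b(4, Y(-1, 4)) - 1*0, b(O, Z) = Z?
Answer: 120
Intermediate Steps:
z = 4 (z = (-2)**2 = 4)
Q = -1 (Q = -1 - 1*0 = -1 + 0 = -1)
(d(6, -5) + o(3, 2))*(-33 + (z + Q)) = (-5 + (3 - 1*2))*(-33 + (4 - 1)) = (-5 + (3 - 2))*(-33 + 3) = (-5 + 1)*(-30) = -4*(-30) = 120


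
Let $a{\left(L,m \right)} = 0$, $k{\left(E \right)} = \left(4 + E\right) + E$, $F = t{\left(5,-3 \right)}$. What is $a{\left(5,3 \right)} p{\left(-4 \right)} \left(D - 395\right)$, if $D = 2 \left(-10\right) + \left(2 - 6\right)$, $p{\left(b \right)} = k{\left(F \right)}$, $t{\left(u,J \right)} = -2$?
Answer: $0$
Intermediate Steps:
$F = -2$
$k{\left(E \right)} = 4 + 2 E$
$p{\left(b \right)} = 0$ ($p{\left(b \right)} = 4 + 2 \left(-2\right) = 4 - 4 = 0$)
$D = -24$ ($D = -20 + \left(2 - 6\right) = -20 - 4 = -24$)
$a{\left(5,3 \right)} p{\left(-4 \right)} \left(D - 395\right) = 0 \cdot 0 \left(-24 - 395\right) = 0 \left(-419\right) = 0$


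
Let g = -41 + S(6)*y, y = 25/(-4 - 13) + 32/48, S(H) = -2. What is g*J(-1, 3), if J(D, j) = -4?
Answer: 8036/51 ≈ 157.57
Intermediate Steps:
y = -41/51 (y = 25/(-17) + 32*(1/48) = 25*(-1/17) + ⅔ = -25/17 + ⅔ = -41/51 ≈ -0.80392)
g = -2009/51 (g = -41 - 2*(-41/51) = -41 + 82/51 = -2009/51 ≈ -39.392)
g*J(-1, 3) = -2009/51*(-4) = 8036/51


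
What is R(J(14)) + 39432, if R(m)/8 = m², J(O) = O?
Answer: 41000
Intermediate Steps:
R(m) = 8*m²
R(J(14)) + 39432 = 8*14² + 39432 = 8*196 + 39432 = 1568 + 39432 = 41000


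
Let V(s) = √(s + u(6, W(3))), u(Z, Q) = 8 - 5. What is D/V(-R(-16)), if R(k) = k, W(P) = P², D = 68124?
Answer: 68124*√19/19 ≈ 15629.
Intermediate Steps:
u(Z, Q) = 3
V(s) = √(3 + s) (V(s) = √(s + 3) = √(3 + s))
D/V(-R(-16)) = 68124/(√(3 - 1*(-16))) = 68124/(√(3 + 16)) = 68124/(√19) = 68124*(√19/19) = 68124*√19/19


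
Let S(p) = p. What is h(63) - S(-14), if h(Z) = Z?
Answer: 77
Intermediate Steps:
h(63) - S(-14) = 63 - 1*(-14) = 63 + 14 = 77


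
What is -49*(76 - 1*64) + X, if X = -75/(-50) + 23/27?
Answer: -31625/54 ≈ -585.65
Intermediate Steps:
X = 127/54 (X = -75*(-1/50) + 23*(1/27) = 3/2 + 23/27 = 127/54 ≈ 2.3519)
-49*(76 - 1*64) + X = -49*(76 - 1*64) + 127/54 = -49*(76 - 64) + 127/54 = -49*12 + 127/54 = -588 + 127/54 = -31625/54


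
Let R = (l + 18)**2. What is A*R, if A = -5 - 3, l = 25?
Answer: -14792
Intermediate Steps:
A = -8
R = 1849 (R = (25 + 18)**2 = 43**2 = 1849)
A*R = -8*1849 = -14792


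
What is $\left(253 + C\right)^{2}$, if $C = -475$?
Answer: $49284$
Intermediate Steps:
$\left(253 + C\right)^{2} = \left(253 - 475\right)^{2} = \left(-222\right)^{2} = 49284$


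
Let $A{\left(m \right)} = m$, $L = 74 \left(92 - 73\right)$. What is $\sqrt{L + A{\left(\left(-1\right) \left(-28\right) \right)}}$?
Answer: $\sqrt{1434} \approx 37.868$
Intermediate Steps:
$L = 1406$ ($L = 74 \cdot 19 = 1406$)
$\sqrt{L + A{\left(\left(-1\right) \left(-28\right) \right)}} = \sqrt{1406 - -28} = \sqrt{1406 + 28} = \sqrt{1434}$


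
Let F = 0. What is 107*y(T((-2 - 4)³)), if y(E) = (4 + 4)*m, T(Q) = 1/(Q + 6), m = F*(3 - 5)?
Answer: 0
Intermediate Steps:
m = 0 (m = 0*(3 - 5) = 0*(-2) = 0)
T(Q) = 1/(6 + Q)
y(E) = 0 (y(E) = (4 + 4)*0 = 8*0 = 0)
107*y(T((-2 - 4)³)) = 107*0 = 0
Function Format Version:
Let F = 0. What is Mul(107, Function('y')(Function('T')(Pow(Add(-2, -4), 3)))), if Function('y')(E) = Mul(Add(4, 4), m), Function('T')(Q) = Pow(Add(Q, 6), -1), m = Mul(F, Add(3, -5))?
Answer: 0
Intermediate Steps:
m = 0 (m = Mul(0, Add(3, -5)) = Mul(0, -2) = 0)
Function('T')(Q) = Pow(Add(6, Q), -1)
Function('y')(E) = 0 (Function('y')(E) = Mul(Add(4, 4), 0) = Mul(8, 0) = 0)
Mul(107, Function('y')(Function('T')(Pow(Add(-2, -4), 3)))) = Mul(107, 0) = 0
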